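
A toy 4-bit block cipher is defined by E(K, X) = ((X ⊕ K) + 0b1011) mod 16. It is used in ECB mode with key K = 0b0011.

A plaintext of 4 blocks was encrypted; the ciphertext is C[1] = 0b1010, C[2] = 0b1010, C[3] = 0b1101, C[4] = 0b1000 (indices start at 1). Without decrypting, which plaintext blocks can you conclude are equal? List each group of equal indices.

ECB encrypts each block independently with the same key, so equal ciphertext blocks imply equal plaintext blocks.
C[1] = C[2] = 0b1010, so P[1] = P[2].

P[1] = P[2]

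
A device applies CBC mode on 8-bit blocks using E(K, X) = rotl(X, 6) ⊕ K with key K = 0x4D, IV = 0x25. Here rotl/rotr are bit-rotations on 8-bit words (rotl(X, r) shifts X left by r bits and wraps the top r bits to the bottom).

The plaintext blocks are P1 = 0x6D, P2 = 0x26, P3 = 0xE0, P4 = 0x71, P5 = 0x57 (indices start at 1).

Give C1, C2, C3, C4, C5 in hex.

C1 = 0x5F, C2 = 0x13, C3 = 0xB1, C4 = 0x7D, C5 = 0xC7

CBC encryption: C_i = E(K, P_i ⊕ C_{i−1}), with C_{0} = IV.
C1: P1 ⊕ 0x25 = 0x48; E(K, 0x48) = 0x5F.
C2: P2 ⊕ 0x5F = 0x79; E(K, 0x79) = 0x13.
C3: P3 ⊕ 0x13 = 0xF3; E(K, 0xF3) = 0xB1.
C4: P4 ⊕ 0xB1 = 0xC0; E(K, 0xC0) = 0x7D.
C5: P5 ⊕ 0x7D = 0x2A; E(K, 0x2A) = 0xC7.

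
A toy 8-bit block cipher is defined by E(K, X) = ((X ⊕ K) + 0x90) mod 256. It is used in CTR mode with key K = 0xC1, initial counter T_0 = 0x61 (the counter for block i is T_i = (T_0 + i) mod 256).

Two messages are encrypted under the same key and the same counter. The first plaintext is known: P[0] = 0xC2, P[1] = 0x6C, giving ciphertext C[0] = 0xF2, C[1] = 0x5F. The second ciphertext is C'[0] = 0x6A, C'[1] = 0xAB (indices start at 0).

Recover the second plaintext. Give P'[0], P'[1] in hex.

In CTR with a reused counter, both messages share the same keystream S_i, so C_i ⊕ C'_i = P_i ⊕ P'_i and thus P'_i = P_i ⊕ C_i ⊕ C'_i.
P'[0]: 0xC2 ⊕ 0xF2 ⊕ 0x6A = 0x5A.
P'[1]: 0x6C ⊕ 0x5F ⊕ 0xAB = 0x98.

P'[0] = 0x5A, P'[1] = 0x98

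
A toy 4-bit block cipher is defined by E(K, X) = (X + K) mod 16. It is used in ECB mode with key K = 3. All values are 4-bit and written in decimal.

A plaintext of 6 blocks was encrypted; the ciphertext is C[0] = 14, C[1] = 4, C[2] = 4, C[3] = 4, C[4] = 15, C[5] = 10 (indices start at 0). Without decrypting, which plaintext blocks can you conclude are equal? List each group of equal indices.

ECB encrypts each block independently with the same key, so equal ciphertext blocks imply equal plaintext blocks.
C[1] = C[2] = C[3] = 4, so P[1] = P[2] = P[3].

P[1] = P[2] = P[3]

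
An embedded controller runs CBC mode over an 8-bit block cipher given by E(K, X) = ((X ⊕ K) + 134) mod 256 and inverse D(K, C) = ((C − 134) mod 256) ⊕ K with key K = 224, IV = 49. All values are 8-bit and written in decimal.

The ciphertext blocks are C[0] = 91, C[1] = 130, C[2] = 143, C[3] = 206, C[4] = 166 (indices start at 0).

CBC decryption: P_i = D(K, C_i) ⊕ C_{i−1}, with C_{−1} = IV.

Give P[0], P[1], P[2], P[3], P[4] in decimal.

P[0] = 4, P[1] = 71, P[2] = 107, P[3] = 39, P[4] = 14

P[0]: D(K, 91) = 53; 53 ⊕ 49 = 4.
P[1]: D(K, 130) = 28; 28 ⊕ 91 = 71.
P[2]: D(K, 143) = 233; 233 ⊕ 130 = 107.
P[3]: D(K, 206) = 168; 168 ⊕ 143 = 39.
P[4]: D(K, 166) = 192; 192 ⊕ 206 = 14.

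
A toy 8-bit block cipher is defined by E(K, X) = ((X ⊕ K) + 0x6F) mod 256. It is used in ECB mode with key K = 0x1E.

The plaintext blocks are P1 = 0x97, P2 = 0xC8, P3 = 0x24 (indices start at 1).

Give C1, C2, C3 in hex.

ECB encryption: C_i = E(K, P_i).
C1: E(K, 0x97) = 0xF8.
C2: E(K, 0xC8) = 0x45.
C3: E(K, 0x24) = 0xA9.

C1 = 0xF8, C2 = 0x45, C3 = 0xA9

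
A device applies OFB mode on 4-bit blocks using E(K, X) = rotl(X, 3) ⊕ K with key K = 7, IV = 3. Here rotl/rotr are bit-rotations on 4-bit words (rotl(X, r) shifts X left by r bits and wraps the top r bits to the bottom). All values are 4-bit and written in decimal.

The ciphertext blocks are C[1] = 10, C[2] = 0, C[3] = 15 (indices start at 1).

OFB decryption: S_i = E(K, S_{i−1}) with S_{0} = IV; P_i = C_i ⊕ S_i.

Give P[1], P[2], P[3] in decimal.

P[1] = 4, P[2] = 0, P[3] = 8

P[1]: S = E(K, 3) = 14; 10 ⊕ 14 = 4.
P[2]: S = E(K, 14) = 0; 0 ⊕ 0 = 0.
P[3]: S = E(K, 0) = 7; 15 ⊕ 7 = 8.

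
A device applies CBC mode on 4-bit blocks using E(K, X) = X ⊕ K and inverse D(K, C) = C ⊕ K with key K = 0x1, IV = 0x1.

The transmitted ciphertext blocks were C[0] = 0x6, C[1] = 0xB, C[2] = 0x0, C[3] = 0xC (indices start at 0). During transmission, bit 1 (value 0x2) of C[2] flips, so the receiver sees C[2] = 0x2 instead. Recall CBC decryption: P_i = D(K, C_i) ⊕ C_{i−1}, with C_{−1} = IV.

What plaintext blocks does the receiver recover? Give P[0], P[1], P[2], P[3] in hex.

Only C[2] changed, to 0x2. In CBC, a change in C_i garbles P_i and flips the same bit in P_{i+1}. Decrypting the received ciphertext:
P[0]: D(K, 0x6) = 0x7; 0x7 ⊕ 0x1 = 0x6.
P[1]: D(K, 0xB) = 0xA; 0xA ⊕ 0x6 = 0xC.
P[2]: D(K, 0x2) = 0x3; 0x3 ⊕ 0xB = 0x8.
P[3]: D(K, 0xC) = 0xD; 0xD ⊕ 0x2 = 0xF.
Blocks that differ from the original plaintext: P[2], P[3].

P[0] = 0x6, P[1] = 0xC, P[2] = 0x8, P[3] = 0xF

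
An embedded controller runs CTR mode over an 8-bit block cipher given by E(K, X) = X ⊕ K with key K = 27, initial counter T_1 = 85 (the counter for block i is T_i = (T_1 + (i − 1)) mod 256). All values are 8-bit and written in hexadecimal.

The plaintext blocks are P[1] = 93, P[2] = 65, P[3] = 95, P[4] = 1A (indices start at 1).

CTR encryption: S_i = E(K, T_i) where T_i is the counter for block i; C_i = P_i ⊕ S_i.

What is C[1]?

C[1] = 31

C[1]: T = 85, S = E(K, T) = A2; 93 ⊕ A2 = 31.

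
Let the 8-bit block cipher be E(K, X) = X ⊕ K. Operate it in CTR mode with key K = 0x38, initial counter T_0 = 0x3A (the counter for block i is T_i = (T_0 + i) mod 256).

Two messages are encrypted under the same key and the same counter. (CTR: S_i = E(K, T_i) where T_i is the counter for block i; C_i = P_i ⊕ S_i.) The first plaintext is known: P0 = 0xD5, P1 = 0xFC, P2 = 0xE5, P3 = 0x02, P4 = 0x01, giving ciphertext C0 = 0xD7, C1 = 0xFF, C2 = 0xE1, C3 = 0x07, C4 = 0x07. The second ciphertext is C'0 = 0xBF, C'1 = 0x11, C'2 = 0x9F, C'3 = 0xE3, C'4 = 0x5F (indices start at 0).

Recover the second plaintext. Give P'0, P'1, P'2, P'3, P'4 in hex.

P'0 = 0xBD, P'1 = 0x12, P'2 = 0x9B, P'3 = 0xE6, P'4 = 0x59

In CTR with a reused counter, both messages share the same keystream S_i, so C_i ⊕ C'_i = P_i ⊕ P'_i and thus P'_i = P_i ⊕ C_i ⊕ C'_i.
P'0: 0xD5 ⊕ 0xD7 ⊕ 0xBF = 0xBD.
P'1: 0xFC ⊕ 0xFF ⊕ 0x11 = 0x12.
P'2: 0xE5 ⊕ 0xE1 ⊕ 0x9F = 0x9B.
P'3: 0x02 ⊕ 0x07 ⊕ 0xE3 = 0xE6.
P'4: 0x01 ⊕ 0x07 ⊕ 0x5F = 0x59.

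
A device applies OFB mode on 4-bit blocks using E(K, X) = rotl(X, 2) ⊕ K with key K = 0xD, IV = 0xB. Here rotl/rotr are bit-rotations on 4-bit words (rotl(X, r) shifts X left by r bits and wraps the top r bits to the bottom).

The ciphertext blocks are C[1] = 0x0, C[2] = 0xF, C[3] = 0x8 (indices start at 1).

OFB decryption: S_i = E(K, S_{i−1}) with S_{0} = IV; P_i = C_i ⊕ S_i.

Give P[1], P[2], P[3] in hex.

P[1] = 0x3, P[2] = 0xE, P[3] = 0x1

P[1]: S = E(K, 0xB) = 0x3; 0x0 ⊕ 0x3 = 0x3.
P[2]: S = E(K, 0x3) = 0x1; 0xF ⊕ 0x1 = 0xE.
P[3]: S = E(K, 0x1) = 0x9; 0x8 ⊕ 0x9 = 0x1.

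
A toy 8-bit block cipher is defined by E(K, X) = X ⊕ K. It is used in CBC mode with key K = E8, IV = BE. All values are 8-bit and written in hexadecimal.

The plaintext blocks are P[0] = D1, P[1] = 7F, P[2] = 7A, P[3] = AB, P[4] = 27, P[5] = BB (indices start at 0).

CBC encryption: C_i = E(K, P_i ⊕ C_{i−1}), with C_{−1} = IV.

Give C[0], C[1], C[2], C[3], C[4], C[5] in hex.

C[0] = 87, C[1] = 10, C[2] = 82, C[3] = C1, C[4] = 0E, C[5] = 5D

C[0]: P[0] ⊕ BE = 6F; E(K, 6F) = 87.
C[1]: P[1] ⊕ 87 = F8; E(K, F8) = 10.
C[2]: P[2] ⊕ 10 = 6A; E(K, 6A) = 82.
C[3]: P[3] ⊕ 82 = 29; E(K, 29) = C1.
C[4]: P[4] ⊕ C1 = E6; E(K, E6) = 0E.
C[5]: P[5] ⊕ 0E = B5; E(K, B5) = 5D.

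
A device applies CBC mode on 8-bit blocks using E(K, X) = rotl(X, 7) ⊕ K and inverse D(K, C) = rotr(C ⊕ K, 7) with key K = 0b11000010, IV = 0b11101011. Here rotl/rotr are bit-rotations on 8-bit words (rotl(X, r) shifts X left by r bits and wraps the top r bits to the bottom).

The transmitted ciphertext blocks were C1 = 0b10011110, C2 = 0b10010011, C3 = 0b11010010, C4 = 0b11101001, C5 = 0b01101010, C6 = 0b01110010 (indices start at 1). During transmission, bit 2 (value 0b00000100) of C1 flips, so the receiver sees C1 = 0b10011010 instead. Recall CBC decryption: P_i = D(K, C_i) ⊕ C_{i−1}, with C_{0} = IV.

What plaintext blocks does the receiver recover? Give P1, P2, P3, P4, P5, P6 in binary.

Only C1 changed, to 0b10011010. In CBC, a change in C_i garbles P_i and flips the same bit in P_{i+1}. Decrypting the received ciphertext:
P1: D(K, 0b10011010) = 0b10110000; 0b10110000 ⊕ 0b11101011 = 0b01011011.
P2: D(K, 0b10010011) = 0b10100010; 0b10100010 ⊕ 0b10011010 = 0b00111000.
P3: D(K, 0b11010010) = 0b00100000; 0b00100000 ⊕ 0b10010011 = 0b10110011.
P4: D(K, 0b11101001) = 0b01010110; 0b01010110 ⊕ 0b11010010 = 0b10000100.
P5: D(K, 0b01101010) = 0b01010001; 0b01010001 ⊕ 0b11101001 = 0b10111000.
P6: D(K, 0b01110010) = 0b01100001; 0b01100001 ⊕ 0b01101010 = 0b00001011.
Blocks that differ from the original plaintext: P1, P2.

P1 = 0b01011011, P2 = 0b00111000, P3 = 0b10110011, P4 = 0b10000100, P5 = 0b10111000, P6 = 0b00001011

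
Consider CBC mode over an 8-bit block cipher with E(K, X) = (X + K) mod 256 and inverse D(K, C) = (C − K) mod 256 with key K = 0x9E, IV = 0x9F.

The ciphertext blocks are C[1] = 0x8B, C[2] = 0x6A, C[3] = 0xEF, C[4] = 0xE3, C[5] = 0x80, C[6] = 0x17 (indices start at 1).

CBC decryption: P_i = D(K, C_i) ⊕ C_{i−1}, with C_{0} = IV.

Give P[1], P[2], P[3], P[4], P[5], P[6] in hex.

P[1]: D(K, 0x8B) = 0xED; 0xED ⊕ 0x9F = 0x72.
P[2]: D(K, 0x6A) = 0xCC; 0xCC ⊕ 0x8B = 0x47.
P[3]: D(K, 0xEF) = 0x51; 0x51 ⊕ 0x6A = 0x3B.
P[4]: D(K, 0xE3) = 0x45; 0x45 ⊕ 0xEF = 0xAA.
P[5]: D(K, 0x80) = 0xE2; 0xE2 ⊕ 0xE3 = 0x01.
P[6]: D(K, 0x17) = 0x79; 0x79 ⊕ 0x80 = 0xF9.

P[1] = 0x72, P[2] = 0x47, P[3] = 0x3B, P[4] = 0xAA, P[5] = 0x01, P[6] = 0xF9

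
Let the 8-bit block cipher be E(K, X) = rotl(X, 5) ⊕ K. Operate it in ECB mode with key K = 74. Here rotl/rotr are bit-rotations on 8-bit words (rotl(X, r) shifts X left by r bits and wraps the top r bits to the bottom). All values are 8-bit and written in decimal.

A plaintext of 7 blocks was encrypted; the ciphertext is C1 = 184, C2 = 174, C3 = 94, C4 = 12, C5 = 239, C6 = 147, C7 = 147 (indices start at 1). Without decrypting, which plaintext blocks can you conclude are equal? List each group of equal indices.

ECB encrypts each block independently with the same key, so equal ciphertext blocks imply equal plaintext blocks.
C6 = C7 = 147, so P6 = P7.

P6 = P7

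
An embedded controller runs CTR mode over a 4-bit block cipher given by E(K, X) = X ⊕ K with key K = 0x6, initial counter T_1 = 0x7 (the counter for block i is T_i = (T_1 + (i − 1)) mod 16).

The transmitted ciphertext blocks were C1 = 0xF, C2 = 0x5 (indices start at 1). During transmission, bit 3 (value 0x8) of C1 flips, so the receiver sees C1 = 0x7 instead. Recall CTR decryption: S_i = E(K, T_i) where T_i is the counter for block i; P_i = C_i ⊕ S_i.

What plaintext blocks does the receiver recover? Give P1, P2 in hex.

Only C1 changed, to 0x7. In CTR, a change in C_i flips the same bit in P_i only; the keystream is unaffected. Decrypting the received ciphertext:
P1: T = 0x7, S = E(K, T) = 0x1; 0x7 ⊕ 0x1 = 0x6.
P2: T = 0x8, S = E(K, T) = 0xE; 0x5 ⊕ 0xE = 0xB.
Blocks that differ from the original plaintext: P1.

P1 = 0x6, P2 = 0xB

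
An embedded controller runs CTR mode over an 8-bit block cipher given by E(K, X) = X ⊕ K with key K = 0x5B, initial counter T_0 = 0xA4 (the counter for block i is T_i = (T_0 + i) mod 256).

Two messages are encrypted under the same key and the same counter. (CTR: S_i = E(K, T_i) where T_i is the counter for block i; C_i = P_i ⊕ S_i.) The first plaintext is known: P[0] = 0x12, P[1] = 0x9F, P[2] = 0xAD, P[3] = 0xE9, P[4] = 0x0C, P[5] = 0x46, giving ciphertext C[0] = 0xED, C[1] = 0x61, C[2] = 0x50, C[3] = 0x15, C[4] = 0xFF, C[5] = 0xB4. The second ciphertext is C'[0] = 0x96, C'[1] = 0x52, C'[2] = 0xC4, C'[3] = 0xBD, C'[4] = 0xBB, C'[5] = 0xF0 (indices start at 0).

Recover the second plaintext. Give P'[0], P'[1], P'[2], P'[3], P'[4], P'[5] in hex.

P'[0] = 0x69, P'[1] = 0xAC, P'[2] = 0x39, P'[3] = 0x41, P'[4] = 0x48, P'[5] = 0x02

In CTR with a reused counter, both messages share the same keystream S_i, so C_i ⊕ C'_i = P_i ⊕ P'_i and thus P'_i = P_i ⊕ C_i ⊕ C'_i.
P'[0]: 0x12 ⊕ 0xED ⊕ 0x96 = 0x69.
P'[1]: 0x9F ⊕ 0x61 ⊕ 0x52 = 0xAC.
P'[2]: 0xAD ⊕ 0x50 ⊕ 0xC4 = 0x39.
P'[3]: 0xE9 ⊕ 0x15 ⊕ 0xBD = 0x41.
P'[4]: 0x0C ⊕ 0xFF ⊕ 0xBB = 0x48.
P'[5]: 0x46 ⊕ 0xB4 ⊕ 0xF0 = 0x02.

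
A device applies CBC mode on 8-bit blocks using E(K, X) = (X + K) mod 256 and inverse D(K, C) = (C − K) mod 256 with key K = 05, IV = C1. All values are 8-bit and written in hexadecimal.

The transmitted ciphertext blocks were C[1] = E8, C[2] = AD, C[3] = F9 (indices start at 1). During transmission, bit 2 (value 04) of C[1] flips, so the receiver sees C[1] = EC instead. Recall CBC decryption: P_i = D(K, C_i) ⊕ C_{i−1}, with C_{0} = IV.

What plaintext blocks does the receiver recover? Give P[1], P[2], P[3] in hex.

P[1] = 26, P[2] = 44, P[3] = 59

Only C[1] changed, to EC. In CBC, a change in C_i garbles P_i and flips the same bit in P_{i+1}. Decrypting the received ciphertext:
P[1]: D(K, EC) = E7; E7 ⊕ C1 = 26.
P[2]: D(K, AD) = A8; A8 ⊕ EC = 44.
P[3]: D(K, F9) = F4; F4 ⊕ AD = 59.
Blocks that differ from the original plaintext: P[1], P[2].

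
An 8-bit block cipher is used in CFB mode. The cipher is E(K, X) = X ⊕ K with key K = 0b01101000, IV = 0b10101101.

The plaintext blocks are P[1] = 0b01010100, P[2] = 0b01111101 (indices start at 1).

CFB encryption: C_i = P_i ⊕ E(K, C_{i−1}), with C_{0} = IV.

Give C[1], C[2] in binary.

C[1] = 0b10010001, C[2] = 0b10000100

C[1]: E(K, 0b10101101) = 0b11000101; 0b01010100 ⊕ 0b11000101 = 0b10010001.
C[2]: E(K, 0b10010001) = 0b11111001; 0b01111101 ⊕ 0b11111001 = 0b10000100.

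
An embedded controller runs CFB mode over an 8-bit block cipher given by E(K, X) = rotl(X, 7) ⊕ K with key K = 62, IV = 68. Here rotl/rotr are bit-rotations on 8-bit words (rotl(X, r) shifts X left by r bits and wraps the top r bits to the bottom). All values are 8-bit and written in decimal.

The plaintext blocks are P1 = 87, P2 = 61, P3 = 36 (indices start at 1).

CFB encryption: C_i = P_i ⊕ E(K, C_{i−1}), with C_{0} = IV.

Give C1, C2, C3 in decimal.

C1: E(K, 68) = 28; 87 ⊕ 28 = 75.
C2: E(K, 75) = 155; 61 ⊕ 155 = 166.
C3: E(K, 166) = 109; 36 ⊕ 109 = 73.

C1 = 75, C2 = 166, C3 = 73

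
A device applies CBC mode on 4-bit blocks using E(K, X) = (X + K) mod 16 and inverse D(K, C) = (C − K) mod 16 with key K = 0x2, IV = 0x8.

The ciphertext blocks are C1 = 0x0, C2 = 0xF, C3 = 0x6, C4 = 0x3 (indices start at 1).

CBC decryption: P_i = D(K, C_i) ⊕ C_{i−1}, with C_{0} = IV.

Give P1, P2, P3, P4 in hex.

P1 = 0x6, P2 = 0xD, P3 = 0xB, P4 = 0x7

P1: D(K, 0x0) = 0xE; 0xE ⊕ 0x8 = 0x6.
P2: D(K, 0xF) = 0xD; 0xD ⊕ 0x0 = 0xD.
P3: D(K, 0x6) = 0x4; 0x4 ⊕ 0xF = 0xB.
P4: D(K, 0x3) = 0x1; 0x1 ⊕ 0x6 = 0x7.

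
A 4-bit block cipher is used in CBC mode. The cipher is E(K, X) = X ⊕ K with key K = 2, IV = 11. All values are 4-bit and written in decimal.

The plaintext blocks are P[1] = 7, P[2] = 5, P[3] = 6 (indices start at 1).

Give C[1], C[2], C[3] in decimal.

C[1] = 14, C[2] = 9, C[3] = 13

CBC encryption: C_i = E(K, P_i ⊕ C_{i−1}), with C_{0} = IV.
C[1]: P[1] ⊕ 11 = 12; E(K, 12) = 14.
C[2]: P[2] ⊕ 14 = 11; E(K, 11) = 9.
C[3]: P[3] ⊕ 9 = 15; E(K, 15) = 13.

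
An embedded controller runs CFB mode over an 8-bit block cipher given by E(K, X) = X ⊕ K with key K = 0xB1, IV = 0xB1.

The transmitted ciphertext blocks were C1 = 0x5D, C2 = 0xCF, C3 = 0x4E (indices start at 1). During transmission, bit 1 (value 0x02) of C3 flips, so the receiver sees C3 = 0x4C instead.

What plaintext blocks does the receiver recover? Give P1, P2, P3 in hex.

P1 = 0x5D, P2 = 0x23, P3 = 0x32

CFB decryption: P_i = C_i ⊕ E(K, C_{i−1}), with C_{0} = IV.
Only C3 changed, to 0x4C. In CFB, a change in C_i flips the same bit in P_i and garbles P_{i+1}. Decrypting the received ciphertext:
P1: E(K, 0xB1) = 0x00; 0x5D ⊕ 0x00 = 0x5D.
P2: E(K, 0x5D) = 0xEC; 0xCF ⊕ 0xEC = 0x23.
P3: E(K, 0xCF) = 0x7E; 0x4C ⊕ 0x7E = 0x32.
Blocks that differ from the original plaintext: P3.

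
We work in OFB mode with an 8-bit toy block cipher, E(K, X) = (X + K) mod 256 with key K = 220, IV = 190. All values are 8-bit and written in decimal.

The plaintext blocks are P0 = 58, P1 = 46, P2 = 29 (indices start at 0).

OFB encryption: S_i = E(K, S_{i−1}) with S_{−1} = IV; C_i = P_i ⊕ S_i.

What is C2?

C2 = 79

C0: S = E(K, 190) = 154; 58 ⊕ 154 = 160.
C1: S = E(K, 154) = 118; 46 ⊕ 118 = 88.
C2: S = E(K, 118) = 82; 29 ⊕ 82 = 79.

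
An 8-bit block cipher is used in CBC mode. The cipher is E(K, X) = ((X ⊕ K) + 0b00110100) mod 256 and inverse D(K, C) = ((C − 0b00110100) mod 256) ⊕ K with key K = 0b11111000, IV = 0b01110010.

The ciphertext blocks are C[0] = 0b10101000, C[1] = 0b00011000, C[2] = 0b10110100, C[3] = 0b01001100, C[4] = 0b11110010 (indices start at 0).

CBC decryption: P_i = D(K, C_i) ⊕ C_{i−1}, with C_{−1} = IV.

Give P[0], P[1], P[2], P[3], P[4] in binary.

P[0] = 0b11111110, P[1] = 0b10110100, P[2] = 0b01100000, P[3] = 0b01010100, P[4] = 0b00001010

P[0]: D(K, 0b10101000) = 0b10001100; 0b10001100 ⊕ 0b01110010 = 0b11111110.
P[1]: D(K, 0b00011000) = 0b00011100; 0b00011100 ⊕ 0b10101000 = 0b10110100.
P[2]: D(K, 0b10110100) = 0b01111000; 0b01111000 ⊕ 0b00011000 = 0b01100000.
P[3]: D(K, 0b01001100) = 0b11100000; 0b11100000 ⊕ 0b10110100 = 0b01010100.
P[4]: D(K, 0b11110010) = 0b01000110; 0b01000110 ⊕ 0b01001100 = 0b00001010.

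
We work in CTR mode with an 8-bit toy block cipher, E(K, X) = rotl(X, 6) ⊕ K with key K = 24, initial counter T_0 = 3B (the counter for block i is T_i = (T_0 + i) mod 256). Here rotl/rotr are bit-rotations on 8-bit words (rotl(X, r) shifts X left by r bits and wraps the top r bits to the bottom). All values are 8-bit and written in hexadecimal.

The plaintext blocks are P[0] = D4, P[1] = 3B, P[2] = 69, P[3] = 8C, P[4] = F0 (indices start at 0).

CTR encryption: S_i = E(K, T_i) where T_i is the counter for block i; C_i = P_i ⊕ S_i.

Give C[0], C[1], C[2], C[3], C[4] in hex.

C[0] = 3E, C[1] = 10, C[2] = 02, C[3] = 27, C[4] = 1B

C[0]: T = 3B, S = E(K, T) = EA; D4 ⊕ EA = 3E.
C[1]: T = 3C, S = E(K, T) = 2B; 3B ⊕ 2B = 10.
C[2]: T = 3D, S = E(K, T) = 6B; 69 ⊕ 6B = 02.
C[3]: T = 3E, S = E(K, T) = AB; 8C ⊕ AB = 27.
C[4]: T = 3F, S = E(K, T) = EB; F0 ⊕ EB = 1B.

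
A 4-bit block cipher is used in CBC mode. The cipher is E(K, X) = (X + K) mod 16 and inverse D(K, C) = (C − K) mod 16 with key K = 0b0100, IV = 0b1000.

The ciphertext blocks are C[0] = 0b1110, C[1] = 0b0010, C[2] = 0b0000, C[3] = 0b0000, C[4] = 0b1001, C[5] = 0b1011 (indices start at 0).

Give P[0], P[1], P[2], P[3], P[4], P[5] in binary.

P[0] = 0b0010, P[1] = 0b0000, P[2] = 0b1110, P[3] = 0b1100, P[4] = 0b0101, P[5] = 0b1110

CBC decryption: P_i = D(K, C_i) ⊕ C_{i−1}, with C_{−1} = IV.
P[0]: D(K, 0b1110) = 0b1010; 0b1010 ⊕ 0b1000 = 0b0010.
P[1]: D(K, 0b0010) = 0b1110; 0b1110 ⊕ 0b1110 = 0b0000.
P[2]: D(K, 0b0000) = 0b1100; 0b1100 ⊕ 0b0010 = 0b1110.
P[3]: D(K, 0b0000) = 0b1100; 0b1100 ⊕ 0b0000 = 0b1100.
P[4]: D(K, 0b1001) = 0b0101; 0b0101 ⊕ 0b0000 = 0b0101.
P[5]: D(K, 0b1011) = 0b0111; 0b0111 ⊕ 0b1001 = 0b1110.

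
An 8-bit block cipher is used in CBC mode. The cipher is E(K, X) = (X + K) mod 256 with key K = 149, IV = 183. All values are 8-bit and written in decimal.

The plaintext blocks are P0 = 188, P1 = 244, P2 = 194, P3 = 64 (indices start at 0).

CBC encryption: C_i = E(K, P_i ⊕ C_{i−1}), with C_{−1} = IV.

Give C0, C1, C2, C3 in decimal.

C0 = 160, C1 = 233, C2 = 192, C3 = 21

C0: P0 ⊕ 183 = 11; E(K, 11) = 160.
C1: P1 ⊕ 160 = 84; E(K, 84) = 233.
C2: P2 ⊕ 233 = 43; E(K, 43) = 192.
C3: P3 ⊕ 192 = 128; E(K, 128) = 21.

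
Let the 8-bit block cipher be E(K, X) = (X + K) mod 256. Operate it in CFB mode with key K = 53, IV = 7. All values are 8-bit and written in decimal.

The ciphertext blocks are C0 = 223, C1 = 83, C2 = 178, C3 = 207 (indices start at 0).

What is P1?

P1 = 71

CFB decryption: P_i = C_i ⊕ E(K, C_{i−1}), with C_{−1} = IV.
P1: E(K, 223) = 20; 83 ⊕ 20 = 71.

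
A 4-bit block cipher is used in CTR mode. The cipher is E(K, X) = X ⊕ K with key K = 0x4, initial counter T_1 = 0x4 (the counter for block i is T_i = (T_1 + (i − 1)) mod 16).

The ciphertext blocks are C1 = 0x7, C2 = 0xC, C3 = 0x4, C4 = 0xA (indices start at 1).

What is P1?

P1 = 0x7

CTR decryption: S_i = E(K, T_i) where T_i is the counter for block i; P_i = C_i ⊕ S_i.
P1: T = 0x4, S = E(K, T) = 0x0; 0x7 ⊕ 0x0 = 0x7.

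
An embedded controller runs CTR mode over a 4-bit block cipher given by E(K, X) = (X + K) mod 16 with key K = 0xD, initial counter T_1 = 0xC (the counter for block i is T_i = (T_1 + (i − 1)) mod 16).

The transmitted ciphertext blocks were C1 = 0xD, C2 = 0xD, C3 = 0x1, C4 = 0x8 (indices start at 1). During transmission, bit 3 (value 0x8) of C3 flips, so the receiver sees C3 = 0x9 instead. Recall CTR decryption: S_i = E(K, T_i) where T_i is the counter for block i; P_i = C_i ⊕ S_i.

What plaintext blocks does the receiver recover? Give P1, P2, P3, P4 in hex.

P1 = 0x4, P2 = 0x7, P3 = 0x2, P4 = 0x4

Only C3 changed, to 0x9. In CTR, a change in C_i flips the same bit in P_i only; the keystream is unaffected. Decrypting the received ciphertext:
P1: T = 0xC, S = E(K, T) = 0x9; 0xD ⊕ 0x9 = 0x4.
P2: T = 0xD, S = E(K, T) = 0xA; 0xD ⊕ 0xA = 0x7.
P3: T = 0xE, S = E(K, T) = 0xB; 0x9 ⊕ 0xB = 0x2.
P4: T = 0xF, S = E(K, T) = 0xC; 0x8 ⊕ 0xC = 0x4.
Blocks that differ from the original plaintext: P3.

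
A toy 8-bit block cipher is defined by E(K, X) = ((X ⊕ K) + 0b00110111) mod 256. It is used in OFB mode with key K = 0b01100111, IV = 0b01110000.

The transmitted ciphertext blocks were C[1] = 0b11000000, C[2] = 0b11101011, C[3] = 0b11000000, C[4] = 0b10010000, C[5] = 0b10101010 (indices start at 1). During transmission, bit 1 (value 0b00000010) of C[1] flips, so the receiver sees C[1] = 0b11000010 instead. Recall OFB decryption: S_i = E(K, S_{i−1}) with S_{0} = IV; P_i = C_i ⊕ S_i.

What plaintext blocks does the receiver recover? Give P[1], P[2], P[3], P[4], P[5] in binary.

P[1] = 0b10001100, P[2] = 0b10001011, P[3] = 0b11111110, P[4] = 0b00000000, P[5] = 0b10000100

Only C[1] changed, to 0b11000010. In OFB, a change in C_i flips the same bit in P_i only; the keystream is unaffected. Decrypting the received ciphertext:
P[1]: S = E(K, 0b01110000) = 0b01001110; 0b11000010 ⊕ 0b01001110 = 0b10001100.
P[2]: S = E(K, 0b01001110) = 0b01100000; 0b11101011 ⊕ 0b01100000 = 0b10001011.
P[3]: S = E(K, 0b01100000) = 0b00111110; 0b11000000 ⊕ 0b00111110 = 0b11111110.
P[4]: S = E(K, 0b00111110) = 0b10010000; 0b10010000 ⊕ 0b10010000 = 0b00000000.
P[5]: S = E(K, 0b10010000) = 0b00101110; 0b10101010 ⊕ 0b00101110 = 0b10000100.
Blocks that differ from the original plaintext: P[1].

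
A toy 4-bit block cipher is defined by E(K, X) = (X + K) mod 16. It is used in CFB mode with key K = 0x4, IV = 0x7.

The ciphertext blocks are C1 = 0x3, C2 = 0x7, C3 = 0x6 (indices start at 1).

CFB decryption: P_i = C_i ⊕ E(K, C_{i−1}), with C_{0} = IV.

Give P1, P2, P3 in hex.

P1: E(K, 0x7) = 0xB; 0x3 ⊕ 0xB = 0x8.
P2: E(K, 0x3) = 0x7; 0x7 ⊕ 0x7 = 0x0.
P3: E(K, 0x7) = 0xB; 0x6 ⊕ 0xB = 0xD.

P1 = 0x8, P2 = 0x0, P3 = 0xD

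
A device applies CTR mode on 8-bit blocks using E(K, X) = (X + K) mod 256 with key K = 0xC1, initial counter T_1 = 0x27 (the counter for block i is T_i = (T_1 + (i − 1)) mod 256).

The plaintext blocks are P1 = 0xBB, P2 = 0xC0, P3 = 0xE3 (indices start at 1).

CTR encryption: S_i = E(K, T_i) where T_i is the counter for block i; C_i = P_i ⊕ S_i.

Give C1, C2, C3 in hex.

C1: T = 0x27, S = E(K, T) = 0xE8; 0xBB ⊕ 0xE8 = 0x53.
C2: T = 0x28, S = E(K, T) = 0xE9; 0xC0 ⊕ 0xE9 = 0x29.
C3: T = 0x29, S = E(K, T) = 0xEA; 0xE3 ⊕ 0xEA = 0x09.

C1 = 0x53, C2 = 0x29, C3 = 0x09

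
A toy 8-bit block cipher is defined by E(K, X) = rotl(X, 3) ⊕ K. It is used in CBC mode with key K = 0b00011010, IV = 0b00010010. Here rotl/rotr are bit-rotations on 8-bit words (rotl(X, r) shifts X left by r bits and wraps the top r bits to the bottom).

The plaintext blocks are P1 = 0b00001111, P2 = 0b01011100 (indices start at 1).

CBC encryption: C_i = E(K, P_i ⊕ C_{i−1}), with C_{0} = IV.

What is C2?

C1: P1 ⊕ 0b00010010 = 0b00011101; E(K, 0b00011101) = 0b11110010.
C2: P2 ⊕ 0b11110010 = 0b10101110; E(K, 0b10101110) = 0b01101111.

C2 = 0b01101111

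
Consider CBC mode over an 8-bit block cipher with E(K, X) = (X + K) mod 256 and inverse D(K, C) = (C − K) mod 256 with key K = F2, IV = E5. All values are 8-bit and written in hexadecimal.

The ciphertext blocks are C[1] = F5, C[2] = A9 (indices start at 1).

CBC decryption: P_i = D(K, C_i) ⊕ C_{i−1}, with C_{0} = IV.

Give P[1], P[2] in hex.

P[1]: D(K, F5) = 03; 03 ⊕ E5 = E6.
P[2]: D(K, A9) = B7; B7 ⊕ F5 = 42.

P[1] = E6, P[2] = 42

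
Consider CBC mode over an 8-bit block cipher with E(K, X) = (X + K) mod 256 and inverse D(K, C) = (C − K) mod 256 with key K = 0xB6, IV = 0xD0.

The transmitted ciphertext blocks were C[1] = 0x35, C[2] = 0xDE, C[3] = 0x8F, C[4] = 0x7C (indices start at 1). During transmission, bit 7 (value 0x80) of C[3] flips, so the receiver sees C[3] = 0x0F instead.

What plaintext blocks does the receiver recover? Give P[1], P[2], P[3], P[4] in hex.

CBC decryption: P_i = D(K, C_i) ⊕ C_{i−1}, with C_{0} = IV.
Only C[3] changed, to 0x0F. In CBC, a change in C_i garbles P_i and flips the same bit in P_{i+1}. Decrypting the received ciphertext:
P[1]: D(K, 0x35) = 0x7F; 0x7F ⊕ 0xD0 = 0xAF.
P[2]: D(K, 0xDE) = 0x28; 0x28 ⊕ 0x35 = 0x1D.
P[3]: D(K, 0x0F) = 0x59; 0x59 ⊕ 0xDE = 0x87.
P[4]: D(K, 0x7C) = 0xC6; 0xC6 ⊕ 0x0F = 0xC9.
Blocks that differ from the original plaintext: P[3], P[4].

P[1] = 0xAF, P[2] = 0x1D, P[3] = 0x87, P[4] = 0xC9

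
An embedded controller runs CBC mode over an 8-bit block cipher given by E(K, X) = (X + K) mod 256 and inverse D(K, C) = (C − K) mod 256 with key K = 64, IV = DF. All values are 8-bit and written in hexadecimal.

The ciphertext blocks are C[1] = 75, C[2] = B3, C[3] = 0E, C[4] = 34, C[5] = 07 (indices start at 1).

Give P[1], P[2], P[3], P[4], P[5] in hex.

P[1] = CE, P[2] = 3A, P[3] = 19, P[4] = DE, P[5] = 97

CBC decryption: P_i = D(K, C_i) ⊕ C_{i−1}, with C_{0} = IV.
P[1]: D(K, 75) = 11; 11 ⊕ DF = CE.
P[2]: D(K, B3) = 4F; 4F ⊕ 75 = 3A.
P[3]: D(K, 0E) = AA; AA ⊕ B3 = 19.
P[4]: D(K, 34) = D0; D0 ⊕ 0E = DE.
P[5]: D(K, 07) = A3; A3 ⊕ 34 = 97.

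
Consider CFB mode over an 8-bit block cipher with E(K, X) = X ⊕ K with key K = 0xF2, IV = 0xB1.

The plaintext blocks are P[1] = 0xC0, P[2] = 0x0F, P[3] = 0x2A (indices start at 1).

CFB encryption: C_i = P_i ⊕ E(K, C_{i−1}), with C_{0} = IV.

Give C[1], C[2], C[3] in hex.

C[1] = 0x83, C[2] = 0x7E, C[3] = 0xA6

C[1]: E(K, 0xB1) = 0x43; 0xC0 ⊕ 0x43 = 0x83.
C[2]: E(K, 0x83) = 0x71; 0x0F ⊕ 0x71 = 0x7E.
C[3]: E(K, 0x7E) = 0x8C; 0x2A ⊕ 0x8C = 0xA6.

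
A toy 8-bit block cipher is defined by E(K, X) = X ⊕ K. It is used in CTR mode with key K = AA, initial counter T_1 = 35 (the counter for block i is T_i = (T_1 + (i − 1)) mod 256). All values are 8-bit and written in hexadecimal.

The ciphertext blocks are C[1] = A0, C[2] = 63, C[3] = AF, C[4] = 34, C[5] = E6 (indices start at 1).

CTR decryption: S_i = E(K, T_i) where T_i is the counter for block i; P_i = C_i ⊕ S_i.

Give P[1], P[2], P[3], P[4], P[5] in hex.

P[1] = 3F, P[2] = FF, P[3] = 32, P[4] = A6, P[5] = 75

P[1]: T = 35, S = E(K, T) = 9F; A0 ⊕ 9F = 3F.
P[2]: T = 36, S = E(K, T) = 9C; 63 ⊕ 9C = FF.
P[3]: T = 37, S = E(K, T) = 9D; AF ⊕ 9D = 32.
P[4]: T = 38, S = E(K, T) = 92; 34 ⊕ 92 = A6.
P[5]: T = 39, S = E(K, T) = 93; E6 ⊕ 93 = 75.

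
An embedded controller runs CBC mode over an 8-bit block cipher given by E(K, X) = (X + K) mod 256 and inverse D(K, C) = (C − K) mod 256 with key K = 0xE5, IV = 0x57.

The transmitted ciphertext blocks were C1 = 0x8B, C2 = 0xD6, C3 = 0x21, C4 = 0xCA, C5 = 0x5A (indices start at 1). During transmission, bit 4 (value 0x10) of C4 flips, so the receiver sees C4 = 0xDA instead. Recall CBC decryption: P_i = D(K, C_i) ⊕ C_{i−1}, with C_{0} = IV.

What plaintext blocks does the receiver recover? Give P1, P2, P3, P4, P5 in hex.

P1 = 0xF1, P2 = 0x7A, P3 = 0xEA, P4 = 0xD4, P5 = 0xAF

Only C4 changed, to 0xDA. In CBC, a change in C_i garbles P_i and flips the same bit in P_{i+1}. Decrypting the received ciphertext:
P1: D(K, 0x8B) = 0xA6; 0xA6 ⊕ 0x57 = 0xF1.
P2: D(K, 0xD6) = 0xF1; 0xF1 ⊕ 0x8B = 0x7A.
P3: D(K, 0x21) = 0x3C; 0x3C ⊕ 0xD6 = 0xEA.
P4: D(K, 0xDA) = 0xF5; 0xF5 ⊕ 0x21 = 0xD4.
P5: D(K, 0x5A) = 0x75; 0x75 ⊕ 0xDA = 0xAF.
Blocks that differ from the original plaintext: P4, P5.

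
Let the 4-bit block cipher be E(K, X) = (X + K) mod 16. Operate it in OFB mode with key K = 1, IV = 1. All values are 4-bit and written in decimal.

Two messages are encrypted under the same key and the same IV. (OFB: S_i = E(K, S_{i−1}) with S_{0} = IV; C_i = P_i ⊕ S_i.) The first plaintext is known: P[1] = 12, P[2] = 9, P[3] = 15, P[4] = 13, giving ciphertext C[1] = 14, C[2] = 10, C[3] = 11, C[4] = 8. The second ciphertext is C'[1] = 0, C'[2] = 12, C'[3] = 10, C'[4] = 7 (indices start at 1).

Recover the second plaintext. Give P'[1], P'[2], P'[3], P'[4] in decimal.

P'[1] = 2, P'[2] = 15, P'[3] = 14, P'[4] = 2

In OFB with a reused IV, both messages share the same keystream S_i, so C_i ⊕ C'_i = P_i ⊕ P'_i and thus P'_i = P_i ⊕ C_i ⊕ C'_i.
P'[1]: 12 ⊕ 14 ⊕ 0 = 2.
P'[2]: 9 ⊕ 10 ⊕ 12 = 15.
P'[3]: 15 ⊕ 11 ⊕ 10 = 14.
P'[4]: 13 ⊕ 8 ⊕ 7 = 2.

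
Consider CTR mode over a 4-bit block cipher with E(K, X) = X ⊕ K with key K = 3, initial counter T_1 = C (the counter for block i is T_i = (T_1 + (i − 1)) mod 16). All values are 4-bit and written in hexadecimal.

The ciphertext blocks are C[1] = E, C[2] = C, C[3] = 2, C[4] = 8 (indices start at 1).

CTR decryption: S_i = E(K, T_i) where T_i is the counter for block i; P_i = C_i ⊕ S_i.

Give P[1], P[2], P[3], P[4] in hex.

P[1] = 1, P[2] = 2, P[3] = F, P[4] = 4

P[1]: T = C, S = E(K, T) = F; E ⊕ F = 1.
P[2]: T = D, S = E(K, T) = E; C ⊕ E = 2.
P[3]: T = E, S = E(K, T) = D; 2 ⊕ D = F.
P[4]: T = F, S = E(K, T) = C; 8 ⊕ C = 4.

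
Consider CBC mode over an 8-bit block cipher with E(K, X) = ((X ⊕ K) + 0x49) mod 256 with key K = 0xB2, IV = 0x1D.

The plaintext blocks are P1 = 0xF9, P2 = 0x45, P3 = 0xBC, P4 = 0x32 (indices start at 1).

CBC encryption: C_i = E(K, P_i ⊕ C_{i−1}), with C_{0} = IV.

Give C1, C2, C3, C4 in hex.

C1 = 0x9F, C2 = 0xB1, C3 = 0x08, C4 = 0xD1

C1: P1 ⊕ 0x1D = 0xE4; E(K, 0xE4) = 0x9F.
C2: P2 ⊕ 0x9F = 0xDA; E(K, 0xDA) = 0xB1.
C3: P3 ⊕ 0xB1 = 0x0D; E(K, 0x0D) = 0x08.
C4: P4 ⊕ 0x08 = 0x3A; E(K, 0x3A) = 0xD1.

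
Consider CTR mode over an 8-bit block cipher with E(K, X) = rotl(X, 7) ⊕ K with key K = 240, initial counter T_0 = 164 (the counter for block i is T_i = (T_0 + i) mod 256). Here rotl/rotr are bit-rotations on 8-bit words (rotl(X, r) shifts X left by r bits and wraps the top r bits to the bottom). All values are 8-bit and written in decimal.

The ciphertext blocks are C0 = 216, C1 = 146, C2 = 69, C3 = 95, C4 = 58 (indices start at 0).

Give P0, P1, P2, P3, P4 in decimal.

CTR decryption: S_i = E(K, T_i) where T_i is the counter for block i; P_i = C_i ⊕ S_i.
P0: T = 164, S = E(K, T) = 162; 216 ⊕ 162 = 122.
P1: T = 165, S = E(K, T) = 34; 146 ⊕ 34 = 176.
P2: T = 166, S = E(K, T) = 163; 69 ⊕ 163 = 230.
P3: T = 167, S = E(K, T) = 35; 95 ⊕ 35 = 124.
P4: T = 168, S = E(K, T) = 164; 58 ⊕ 164 = 158.

P0 = 122, P1 = 176, P2 = 230, P3 = 124, P4 = 158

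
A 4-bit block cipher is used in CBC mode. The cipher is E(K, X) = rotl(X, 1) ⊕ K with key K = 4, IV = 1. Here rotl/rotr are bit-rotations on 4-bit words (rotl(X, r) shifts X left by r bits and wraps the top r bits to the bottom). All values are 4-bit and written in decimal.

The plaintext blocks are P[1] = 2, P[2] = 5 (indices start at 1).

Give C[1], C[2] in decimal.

C[1] = 2, C[2] = 10

CBC encryption: C_i = E(K, P_i ⊕ C_{i−1}), with C_{0} = IV.
C[1]: P[1] ⊕ 1 = 3; E(K, 3) = 2.
C[2]: P[2] ⊕ 2 = 7; E(K, 7) = 10.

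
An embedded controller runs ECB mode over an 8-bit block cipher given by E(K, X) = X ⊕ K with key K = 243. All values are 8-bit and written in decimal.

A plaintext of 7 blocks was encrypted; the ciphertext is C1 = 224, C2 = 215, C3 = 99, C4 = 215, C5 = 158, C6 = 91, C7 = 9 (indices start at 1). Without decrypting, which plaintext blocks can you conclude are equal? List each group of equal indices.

ECB encrypts each block independently with the same key, so equal ciphertext blocks imply equal plaintext blocks.
C2 = C4 = 215, so P2 = P4.

P2 = P4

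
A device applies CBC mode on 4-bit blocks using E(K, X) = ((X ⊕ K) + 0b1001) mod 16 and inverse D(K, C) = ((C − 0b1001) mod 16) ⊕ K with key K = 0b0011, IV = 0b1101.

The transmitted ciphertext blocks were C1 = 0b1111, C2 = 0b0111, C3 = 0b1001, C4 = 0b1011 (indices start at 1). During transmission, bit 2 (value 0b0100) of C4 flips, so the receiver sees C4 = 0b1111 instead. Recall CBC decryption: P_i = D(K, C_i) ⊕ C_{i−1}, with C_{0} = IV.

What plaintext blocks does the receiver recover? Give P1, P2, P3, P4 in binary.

P1 = 0b1000, P2 = 0b0010, P3 = 0b0100, P4 = 0b1100

Only C4 changed, to 0b1111. In CBC, a change in C_i garbles P_i and flips the same bit in P_{i+1}. Decrypting the received ciphertext:
P1: D(K, 0b1111) = 0b0101; 0b0101 ⊕ 0b1101 = 0b1000.
P2: D(K, 0b0111) = 0b1101; 0b1101 ⊕ 0b1111 = 0b0010.
P3: D(K, 0b1001) = 0b0011; 0b0011 ⊕ 0b0111 = 0b0100.
P4: D(K, 0b1111) = 0b0101; 0b0101 ⊕ 0b1001 = 0b1100.
Blocks that differ from the original plaintext: P4.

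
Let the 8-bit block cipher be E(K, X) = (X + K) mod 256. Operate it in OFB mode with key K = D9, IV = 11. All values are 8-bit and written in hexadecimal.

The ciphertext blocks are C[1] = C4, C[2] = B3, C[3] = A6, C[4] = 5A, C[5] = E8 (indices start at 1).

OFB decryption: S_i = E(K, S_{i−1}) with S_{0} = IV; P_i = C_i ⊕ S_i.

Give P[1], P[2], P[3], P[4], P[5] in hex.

P[1] = 2E, P[2] = 70, P[3] = 3A, P[4] = 2F, P[5] = A6

P[1]: S = E(K, 11) = EA; C4 ⊕ EA = 2E.
P[2]: S = E(K, EA) = C3; B3 ⊕ C3 = 70.
P[3]: S = E(K, C3) = 9C; A6 ⊕ 9C = 3A.
P[4]: S = E(K, 9C) = 75; 5A ⊕ 75 = 2F.
P[5]: S = E(K, 75) = 4E; E8 ⊕ 4E = A6.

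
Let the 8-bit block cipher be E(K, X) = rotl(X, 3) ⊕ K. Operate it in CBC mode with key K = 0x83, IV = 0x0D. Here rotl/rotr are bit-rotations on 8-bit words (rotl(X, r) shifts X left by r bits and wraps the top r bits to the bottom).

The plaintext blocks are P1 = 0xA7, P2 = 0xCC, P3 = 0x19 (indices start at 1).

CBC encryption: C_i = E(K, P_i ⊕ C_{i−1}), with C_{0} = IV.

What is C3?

C3 = 0xD1

C1: P1 ⊕ 0x0D = 0xAA; E(K, 0xAA) = 0xD6.
C2: P2 ⊕ 0xD6 = 0x1A; E(K, 0x1A) = 0x53.
C3: P3 ⊕ 0x53 = 0x4A; E(K, 0x4A) = 0xD1.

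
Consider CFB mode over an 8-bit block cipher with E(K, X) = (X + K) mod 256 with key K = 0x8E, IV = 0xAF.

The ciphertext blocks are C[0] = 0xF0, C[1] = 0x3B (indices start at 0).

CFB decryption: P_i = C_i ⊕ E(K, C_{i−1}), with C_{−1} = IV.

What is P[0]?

P[0]: E(K, 0xAF) = 0x3D; 0xF0 ⊕ 0x3D = 0xCD.

P[0] = 0xCD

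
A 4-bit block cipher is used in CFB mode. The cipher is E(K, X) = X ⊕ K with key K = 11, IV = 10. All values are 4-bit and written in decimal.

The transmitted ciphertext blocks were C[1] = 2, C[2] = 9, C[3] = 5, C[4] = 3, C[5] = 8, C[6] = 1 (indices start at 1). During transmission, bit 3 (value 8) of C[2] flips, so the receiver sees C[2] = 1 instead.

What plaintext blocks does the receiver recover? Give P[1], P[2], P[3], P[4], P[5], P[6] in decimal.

P[1] = 3, P[2] = 8, P[3] = 15, P[4] = 13, P[5] = 0, P[6] = 2

CFB decryption: P_i = C_i ⊕ E(K, C_{i−1}), with C_{0} = IV.
Only C[2] changed, to 1. In CFB, a change in C_i flips the same bit in P_i and garbles P_{i+1}. Decrypting the received ciphertext:
P[1]: E(K, 10) = 1; 2 ⊕ 1 = 3.
P[2]: E(K, 2) = 9; 1 ⊕ 9 = 8.
P[3]: E(K, 1) = 10; 5 ⊕ 10 = 15.
P[4]: E(K, 5) = 14; 3 ⊕ 14 = 13.
P[5]: E(K, 3) = 8; 8 ⊕ 8 = 0.
P[6]: E(K, 8) = 3; 1 ⊕ 3 = 2.
Blocks that differ from the original plaintext: P[2], P[3].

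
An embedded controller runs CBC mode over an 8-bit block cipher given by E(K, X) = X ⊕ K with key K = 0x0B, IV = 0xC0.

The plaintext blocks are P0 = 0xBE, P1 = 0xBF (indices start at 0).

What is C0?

C0 = 0x75

CBC encryption: C_i = E(K, P_i ⊕ C_{i−1}), with C_{−1} = IV.
C0: P0 ⊕ 0xC0 = 0x7E; E(K, 0x7E) = 0x75.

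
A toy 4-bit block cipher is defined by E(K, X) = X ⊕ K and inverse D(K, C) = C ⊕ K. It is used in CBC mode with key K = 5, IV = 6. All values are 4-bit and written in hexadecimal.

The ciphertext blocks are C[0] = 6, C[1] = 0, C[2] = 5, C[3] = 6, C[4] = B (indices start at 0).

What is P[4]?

CBC decryption: P_i = D(K, C_i) ⊕ C_{i−1}, with C_{−1} = IV.
P[4]: D(K, B) = E; E ⊕ 6 = 8.

P[4] = 8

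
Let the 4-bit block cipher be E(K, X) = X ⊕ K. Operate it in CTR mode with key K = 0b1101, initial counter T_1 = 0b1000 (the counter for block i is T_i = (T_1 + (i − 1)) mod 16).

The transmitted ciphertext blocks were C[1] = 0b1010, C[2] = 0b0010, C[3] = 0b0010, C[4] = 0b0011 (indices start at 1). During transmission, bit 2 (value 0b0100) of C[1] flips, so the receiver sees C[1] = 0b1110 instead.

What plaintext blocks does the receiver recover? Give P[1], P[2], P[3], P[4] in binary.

P[1] = 0b1011, P[2] = 0b0110, P[3] = 0b0101, P[4] = 0b0101

CTR decryption: S_i = E(K, T_i) where T_i is the counter for block i; P_i = C_i ⊕ S_i.
Only C[1] changed, to 0b1110. In CTR, a change in C_i flips the same bit in P_i only; the keystream is unaffected. Decrypting the received ciphertext:
P[1]: T = 0b1000, S = E(K, T) = 0b0101; 0b1110 ⊕ 0b0101 = 0b1011.
P[2]: T = 0b1001, S = E(K, T) = 0b0100; 0b0010 ⊕ 0b0100 = 0b0110.
P[3]: T = 0b1010, S = E(K, T) = 0b0111; 0b0010 ⊕ 0b0111 = 0b0101.
P[4]: T = 0b1011, S = E(K, T) = 0b0110; 0b0011 ⊕ 0b0110 = 0b0101.
Blocks that differ from the original plaintext: P[1].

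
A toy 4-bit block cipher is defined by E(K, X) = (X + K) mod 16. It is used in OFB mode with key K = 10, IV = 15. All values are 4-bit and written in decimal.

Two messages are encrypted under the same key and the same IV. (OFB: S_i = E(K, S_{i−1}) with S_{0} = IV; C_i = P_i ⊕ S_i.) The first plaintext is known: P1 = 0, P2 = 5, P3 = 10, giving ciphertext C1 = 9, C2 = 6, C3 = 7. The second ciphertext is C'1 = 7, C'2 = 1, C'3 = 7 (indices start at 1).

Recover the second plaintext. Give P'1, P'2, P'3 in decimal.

P'1 = 14, P'2 = 2, P'3 = 10

In OFB with a reused IV, both messages share the same keystream S_i, so C_i ⊕ C'_i = P_i ⊕ P'_i and thus P'_i = P_i ⊕ C_i ⊕ C'_i.
P'1: 0 ⊕ 9 ⊕ 7 = 14.
P'2: 5 ⊕ 6 ⊕ 1 = 2.
P'3: 10 ⊕ 7 ⊕ 7 = 10.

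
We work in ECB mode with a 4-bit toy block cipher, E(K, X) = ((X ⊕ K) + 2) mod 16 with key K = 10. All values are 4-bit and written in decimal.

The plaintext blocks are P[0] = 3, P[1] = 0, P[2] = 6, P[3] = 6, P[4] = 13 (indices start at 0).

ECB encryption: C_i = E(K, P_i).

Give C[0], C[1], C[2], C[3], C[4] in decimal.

C[0] = 11, C[1] = 12, C[2] = 14, C[3] = 14, C[4] = 9

C[0]: E(K, 3) = 11.
C[1]: E(K, 0) = 12.
C[2]: E(K, 6) = 14.
C[3]: E(K, 6) = 14.
C[4]: E(K, 13) = 9.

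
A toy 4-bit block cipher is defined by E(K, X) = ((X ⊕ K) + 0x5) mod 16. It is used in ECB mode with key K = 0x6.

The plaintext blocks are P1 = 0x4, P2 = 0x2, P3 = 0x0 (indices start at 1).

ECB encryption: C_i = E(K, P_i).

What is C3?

C3: E(K, 0x0) = 0xB.

C3 = 0xB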